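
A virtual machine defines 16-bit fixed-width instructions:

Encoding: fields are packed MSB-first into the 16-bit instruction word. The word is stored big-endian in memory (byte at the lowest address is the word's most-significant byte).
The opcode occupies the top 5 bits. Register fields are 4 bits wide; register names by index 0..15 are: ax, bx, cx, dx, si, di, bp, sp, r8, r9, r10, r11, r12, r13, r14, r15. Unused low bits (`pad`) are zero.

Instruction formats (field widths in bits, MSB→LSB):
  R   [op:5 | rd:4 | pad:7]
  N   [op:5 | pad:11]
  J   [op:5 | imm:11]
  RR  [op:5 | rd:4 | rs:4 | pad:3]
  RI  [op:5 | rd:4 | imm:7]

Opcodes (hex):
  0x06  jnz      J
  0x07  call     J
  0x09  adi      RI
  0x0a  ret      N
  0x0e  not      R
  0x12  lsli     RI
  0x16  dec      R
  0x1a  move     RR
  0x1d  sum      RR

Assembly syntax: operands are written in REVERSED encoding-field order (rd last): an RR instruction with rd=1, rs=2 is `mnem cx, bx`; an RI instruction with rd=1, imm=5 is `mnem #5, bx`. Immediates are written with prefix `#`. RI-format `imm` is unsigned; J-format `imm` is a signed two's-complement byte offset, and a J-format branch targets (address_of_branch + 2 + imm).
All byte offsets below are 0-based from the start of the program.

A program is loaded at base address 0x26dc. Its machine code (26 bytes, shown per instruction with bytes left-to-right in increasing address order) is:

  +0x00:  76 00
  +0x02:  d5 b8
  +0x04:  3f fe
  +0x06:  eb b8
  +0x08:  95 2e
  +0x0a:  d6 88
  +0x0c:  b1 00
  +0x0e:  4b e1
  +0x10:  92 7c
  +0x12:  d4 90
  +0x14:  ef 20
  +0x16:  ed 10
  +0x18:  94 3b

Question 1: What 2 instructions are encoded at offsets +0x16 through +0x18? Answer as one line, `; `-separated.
sum cx, r10; lsli #59, r8

[16] ed 10 → 0xed10
  opcode bits[15:11]=0x1d: sum/RR
  rd: (w>>7)&0xf=0xa → r10
  rs: (w>>3)&0xf=0x2 → cx
[18] 94 3b → 0x943b
  opcode bits[15:11]=0x12: lsli/RI
  rd: (w>>7)&0xf=0x8 → r8
  imm: (w>>0)&0x7f=0x3b → #59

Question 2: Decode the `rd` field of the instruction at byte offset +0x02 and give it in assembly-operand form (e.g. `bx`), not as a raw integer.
r11

[02] d5 b8 → 0xd5b8
  top 5b → 0x1a → move [RR]
  [10:7] rd=11 = r11
  [6:3] rs=7 = sp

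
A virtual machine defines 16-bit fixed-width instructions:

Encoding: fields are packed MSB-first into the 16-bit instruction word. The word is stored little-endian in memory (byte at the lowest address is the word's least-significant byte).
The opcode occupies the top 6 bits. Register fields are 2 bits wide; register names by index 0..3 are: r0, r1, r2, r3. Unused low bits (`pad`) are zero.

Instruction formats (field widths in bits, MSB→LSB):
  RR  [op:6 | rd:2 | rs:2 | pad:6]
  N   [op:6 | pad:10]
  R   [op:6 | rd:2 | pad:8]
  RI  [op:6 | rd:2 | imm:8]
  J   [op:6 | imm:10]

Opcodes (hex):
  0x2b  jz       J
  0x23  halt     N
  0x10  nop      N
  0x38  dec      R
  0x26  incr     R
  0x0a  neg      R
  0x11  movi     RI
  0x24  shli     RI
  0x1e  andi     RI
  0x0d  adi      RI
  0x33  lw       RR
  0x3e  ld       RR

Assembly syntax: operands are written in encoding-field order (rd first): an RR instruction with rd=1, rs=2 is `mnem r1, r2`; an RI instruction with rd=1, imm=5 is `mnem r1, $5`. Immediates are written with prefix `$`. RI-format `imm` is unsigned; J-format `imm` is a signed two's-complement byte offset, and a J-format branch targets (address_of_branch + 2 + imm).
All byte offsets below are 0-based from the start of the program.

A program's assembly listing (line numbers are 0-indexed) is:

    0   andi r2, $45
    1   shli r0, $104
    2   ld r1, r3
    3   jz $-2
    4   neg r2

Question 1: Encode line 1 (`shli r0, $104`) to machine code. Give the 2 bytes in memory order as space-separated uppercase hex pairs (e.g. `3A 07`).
68 90

L1: shli op=0x24:6|rd=0:2|imm=104:8 ⇒ 0x9068 ⇒ little 68 90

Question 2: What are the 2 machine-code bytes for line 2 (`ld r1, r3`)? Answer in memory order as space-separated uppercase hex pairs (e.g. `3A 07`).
L2: ld op=0x3e:6|rd=1:2|rs=3:2|pad=0:6 ⇒ 0xf9c0 ⇒ little c0 f9

C0 F9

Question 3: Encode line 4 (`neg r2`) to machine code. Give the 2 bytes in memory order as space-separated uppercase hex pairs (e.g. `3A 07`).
L4: neg op=0xa:6|rd=2:2|pad=0:8 ⇒ 0x2a00 ⇒ little 00 2a

00 2A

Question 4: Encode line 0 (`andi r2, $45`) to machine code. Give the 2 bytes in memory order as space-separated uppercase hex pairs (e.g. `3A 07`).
2D 7A

0. andi fields op=0x1e:6|rd=2:2|imm=45:8 → word 7a2dh → 2d 7a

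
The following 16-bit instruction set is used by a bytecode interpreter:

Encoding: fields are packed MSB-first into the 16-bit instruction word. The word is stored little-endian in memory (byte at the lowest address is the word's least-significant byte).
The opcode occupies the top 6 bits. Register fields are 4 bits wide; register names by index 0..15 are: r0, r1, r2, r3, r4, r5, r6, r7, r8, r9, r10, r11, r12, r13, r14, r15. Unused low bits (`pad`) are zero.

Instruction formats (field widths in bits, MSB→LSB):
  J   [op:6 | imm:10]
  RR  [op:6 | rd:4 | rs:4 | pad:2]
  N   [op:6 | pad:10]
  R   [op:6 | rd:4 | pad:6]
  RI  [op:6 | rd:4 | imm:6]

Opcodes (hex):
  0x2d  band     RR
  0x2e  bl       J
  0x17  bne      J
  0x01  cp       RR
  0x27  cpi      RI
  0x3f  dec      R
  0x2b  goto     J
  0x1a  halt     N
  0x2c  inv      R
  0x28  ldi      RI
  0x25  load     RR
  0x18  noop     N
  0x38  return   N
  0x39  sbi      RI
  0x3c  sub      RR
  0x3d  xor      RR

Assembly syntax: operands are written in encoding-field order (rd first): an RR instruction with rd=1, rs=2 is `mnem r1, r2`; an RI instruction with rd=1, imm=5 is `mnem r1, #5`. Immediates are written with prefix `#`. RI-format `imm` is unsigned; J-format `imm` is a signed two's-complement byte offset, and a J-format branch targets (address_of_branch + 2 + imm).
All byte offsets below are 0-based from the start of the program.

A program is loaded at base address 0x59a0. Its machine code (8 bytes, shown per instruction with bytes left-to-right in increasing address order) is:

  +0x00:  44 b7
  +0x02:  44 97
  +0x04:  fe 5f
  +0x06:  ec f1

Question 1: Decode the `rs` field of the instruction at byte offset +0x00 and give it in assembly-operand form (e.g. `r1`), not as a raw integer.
r1

[00] 44 b7 → 0xb744
  op=0xb744>>10=0x2d ⇒ band (RR)
  rd@[9:6]=0xd ⇒ r13
  rs@[5:2]=0x1 ⇒ r1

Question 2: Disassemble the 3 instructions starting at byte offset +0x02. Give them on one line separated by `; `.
load r13, r1; bne #-2; sub r7, r11

+0x02: 44 97 ⇒ word 0x9744 (little)
  op=0x9744>>10=0x25 ⇒ load (RR)
  [9:6] rd=13 = r13
  [5:2] rs=1 = r1
+0x04: fe 5f ⇒ word 0x5ffe (little)
  op=0x5ffe>>10=0x17 ⇒ bne (J)
  [9:0] imm=1022 (s10→-2) = #-2
+0x06: ec f1 ⇒ word 0xf1ec (little)
  op=0xf1ec>>10=0x3c ⇒ sub (RR)
  [9:6] rd=7 = r7
  [5:2] rs=11 = r11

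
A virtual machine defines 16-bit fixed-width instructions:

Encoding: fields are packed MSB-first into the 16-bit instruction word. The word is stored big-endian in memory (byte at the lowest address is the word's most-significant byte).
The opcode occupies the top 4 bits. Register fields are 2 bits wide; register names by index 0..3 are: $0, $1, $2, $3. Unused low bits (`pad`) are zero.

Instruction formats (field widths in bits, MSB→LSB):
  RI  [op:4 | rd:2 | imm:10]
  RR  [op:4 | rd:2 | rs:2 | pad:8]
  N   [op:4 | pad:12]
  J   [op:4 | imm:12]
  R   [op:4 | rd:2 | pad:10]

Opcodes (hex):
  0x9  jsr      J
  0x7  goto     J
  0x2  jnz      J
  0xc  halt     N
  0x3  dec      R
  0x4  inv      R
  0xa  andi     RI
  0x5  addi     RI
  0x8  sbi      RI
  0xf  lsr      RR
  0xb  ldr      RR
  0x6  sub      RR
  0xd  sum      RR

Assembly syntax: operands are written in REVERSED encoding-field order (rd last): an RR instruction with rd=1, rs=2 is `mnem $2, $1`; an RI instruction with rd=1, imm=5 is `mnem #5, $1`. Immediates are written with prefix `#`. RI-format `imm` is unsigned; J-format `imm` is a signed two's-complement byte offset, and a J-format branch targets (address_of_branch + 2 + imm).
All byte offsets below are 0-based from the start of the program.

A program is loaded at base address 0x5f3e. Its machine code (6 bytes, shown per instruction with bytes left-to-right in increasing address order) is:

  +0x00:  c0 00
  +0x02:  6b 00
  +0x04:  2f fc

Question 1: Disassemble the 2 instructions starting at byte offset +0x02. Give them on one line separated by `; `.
[02] 6b 00 → 0x6b00
  op=0x6b00>>12=0x6 ⇒ sub (RR)
  rd: (w>>10)&0x3=0x2 → $2
  rs: (w>>8)&0x3=0x3 → $3
[04] 2f fc → 0x2ffc
  op=0x2ffc>>12=0x2 ⇒ jnz (J)
  imm: (w>>0)&0xfff=0xffc (s12→-4) → #-4

sub $3, $2; jnz #-4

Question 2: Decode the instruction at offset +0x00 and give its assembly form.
halt

@+00  big-endian(c0 00) = 0xc000
  top 4b → 0xc → halt [N]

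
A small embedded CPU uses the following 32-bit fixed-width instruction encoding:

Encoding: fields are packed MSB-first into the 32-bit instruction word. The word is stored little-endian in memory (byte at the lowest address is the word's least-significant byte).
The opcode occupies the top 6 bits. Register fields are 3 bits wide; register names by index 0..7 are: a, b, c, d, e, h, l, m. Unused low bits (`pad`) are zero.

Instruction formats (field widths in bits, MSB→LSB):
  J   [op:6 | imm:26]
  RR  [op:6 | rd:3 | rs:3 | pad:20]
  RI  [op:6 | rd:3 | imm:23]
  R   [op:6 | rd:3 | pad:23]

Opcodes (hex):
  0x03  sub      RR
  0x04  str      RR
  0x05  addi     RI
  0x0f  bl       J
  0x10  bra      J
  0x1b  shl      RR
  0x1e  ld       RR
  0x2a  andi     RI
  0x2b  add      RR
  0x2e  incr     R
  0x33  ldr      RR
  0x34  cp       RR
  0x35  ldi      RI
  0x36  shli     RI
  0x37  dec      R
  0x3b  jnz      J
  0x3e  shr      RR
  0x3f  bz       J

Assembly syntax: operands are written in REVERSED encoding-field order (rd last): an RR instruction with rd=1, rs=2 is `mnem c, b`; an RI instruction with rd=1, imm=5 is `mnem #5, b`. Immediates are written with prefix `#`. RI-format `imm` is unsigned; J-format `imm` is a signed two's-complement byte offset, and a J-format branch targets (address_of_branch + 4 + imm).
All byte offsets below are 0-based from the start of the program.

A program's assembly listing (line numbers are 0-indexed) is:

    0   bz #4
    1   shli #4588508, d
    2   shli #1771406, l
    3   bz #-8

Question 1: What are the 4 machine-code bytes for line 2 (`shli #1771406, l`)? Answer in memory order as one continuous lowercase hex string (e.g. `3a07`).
L2: shli op=0x36:6|rd=6:3|imm=1771406:23 ⇒ 0xdb1b078e ⇒ little 8e 07 1b db

8e071bdb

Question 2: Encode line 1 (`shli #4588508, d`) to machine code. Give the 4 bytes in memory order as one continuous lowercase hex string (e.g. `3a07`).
L1: shli op=0x36:6|rd=3:3|imm=4588508:23 ⇒ 0xd9c603dc ⇒ little dc 03 c6 d9

dc03c6d9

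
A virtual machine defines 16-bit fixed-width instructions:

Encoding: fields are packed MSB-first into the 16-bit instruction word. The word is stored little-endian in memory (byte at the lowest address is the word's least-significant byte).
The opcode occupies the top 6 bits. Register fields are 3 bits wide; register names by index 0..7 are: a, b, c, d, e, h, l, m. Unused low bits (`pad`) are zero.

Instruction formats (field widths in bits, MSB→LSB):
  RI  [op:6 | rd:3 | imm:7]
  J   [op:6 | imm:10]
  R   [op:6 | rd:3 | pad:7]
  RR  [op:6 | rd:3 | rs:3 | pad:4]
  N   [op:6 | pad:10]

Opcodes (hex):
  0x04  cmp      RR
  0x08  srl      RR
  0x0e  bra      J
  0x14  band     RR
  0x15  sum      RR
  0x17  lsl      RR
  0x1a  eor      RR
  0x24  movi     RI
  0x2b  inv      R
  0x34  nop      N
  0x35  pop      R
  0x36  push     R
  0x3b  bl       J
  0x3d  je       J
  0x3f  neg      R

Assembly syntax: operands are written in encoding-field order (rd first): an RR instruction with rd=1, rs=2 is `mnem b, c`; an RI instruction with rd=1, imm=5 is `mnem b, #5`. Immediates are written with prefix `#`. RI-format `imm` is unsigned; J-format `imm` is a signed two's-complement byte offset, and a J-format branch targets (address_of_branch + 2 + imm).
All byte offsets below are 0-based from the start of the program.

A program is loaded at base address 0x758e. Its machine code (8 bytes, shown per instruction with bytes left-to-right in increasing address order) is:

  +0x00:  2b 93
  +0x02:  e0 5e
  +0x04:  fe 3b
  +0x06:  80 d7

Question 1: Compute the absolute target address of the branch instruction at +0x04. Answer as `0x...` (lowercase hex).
0x7592

@+04  little-endian(fe 3b) = 0x3bfe
  top 6b → 0xe → bra [J]
  imm: (w>>0)&0x3ff=0x3fe (s10→-2) → #-2
  target = base 0x758e + off 0x04 + 2 + imm -2 = 0x7592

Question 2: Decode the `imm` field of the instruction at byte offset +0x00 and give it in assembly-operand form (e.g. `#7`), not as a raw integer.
#43

@+00  little-endian(2b 93) = 0x932b
  op=0x932b>>10=0x24 ⇒ movi (RI)
  rd@[9:7]=0x6 ⇒ l
  imm@[6:0]=0x2b ⇒ #43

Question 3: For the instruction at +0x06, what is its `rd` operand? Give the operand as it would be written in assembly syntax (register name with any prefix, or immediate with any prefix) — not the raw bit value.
@+06  little-endian(80 d7) = 0xd780
  opcode bits[15:10]=0x35: pop/R
  rd: (w>>7)&0x7=0x7 → m

m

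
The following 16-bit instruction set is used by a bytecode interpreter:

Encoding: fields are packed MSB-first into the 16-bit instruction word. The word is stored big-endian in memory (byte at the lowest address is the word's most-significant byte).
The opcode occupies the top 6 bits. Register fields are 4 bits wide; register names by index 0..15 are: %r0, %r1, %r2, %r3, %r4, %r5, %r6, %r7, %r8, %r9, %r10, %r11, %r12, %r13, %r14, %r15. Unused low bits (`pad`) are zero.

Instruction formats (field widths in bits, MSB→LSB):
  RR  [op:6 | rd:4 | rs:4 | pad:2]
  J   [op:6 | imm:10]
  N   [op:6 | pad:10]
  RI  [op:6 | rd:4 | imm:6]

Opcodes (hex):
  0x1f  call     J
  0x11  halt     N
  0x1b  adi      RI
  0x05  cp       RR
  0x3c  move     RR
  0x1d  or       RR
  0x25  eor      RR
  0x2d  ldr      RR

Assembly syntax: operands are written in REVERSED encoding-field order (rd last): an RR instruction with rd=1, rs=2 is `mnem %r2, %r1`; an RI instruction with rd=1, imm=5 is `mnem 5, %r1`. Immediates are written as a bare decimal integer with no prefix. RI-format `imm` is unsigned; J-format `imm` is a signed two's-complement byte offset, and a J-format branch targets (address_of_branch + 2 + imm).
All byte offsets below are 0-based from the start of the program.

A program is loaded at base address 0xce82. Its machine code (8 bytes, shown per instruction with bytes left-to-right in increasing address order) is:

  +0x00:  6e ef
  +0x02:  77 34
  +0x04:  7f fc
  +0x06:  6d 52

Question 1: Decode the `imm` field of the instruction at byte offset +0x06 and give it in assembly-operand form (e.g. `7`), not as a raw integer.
18

[06] 6d 52 → 0x6d52
  opcode bits[15:10]=0x1b: adi/RI
  rd: (w>>6)&0xf=0x5 → %r5
  imm: (w>>0)&0x3f=0x12 → 18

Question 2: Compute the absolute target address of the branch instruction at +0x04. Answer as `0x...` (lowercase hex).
0xce84

off 0x04: read 7f fc as big → 0x7ffc
  opcode bits[15:10]=0x1f: call/J
  [9:0] imm=1020 (s10→-4) = -4
  target = base 0xce82 + off 0x04 + 2 + imm -4 = 0xce84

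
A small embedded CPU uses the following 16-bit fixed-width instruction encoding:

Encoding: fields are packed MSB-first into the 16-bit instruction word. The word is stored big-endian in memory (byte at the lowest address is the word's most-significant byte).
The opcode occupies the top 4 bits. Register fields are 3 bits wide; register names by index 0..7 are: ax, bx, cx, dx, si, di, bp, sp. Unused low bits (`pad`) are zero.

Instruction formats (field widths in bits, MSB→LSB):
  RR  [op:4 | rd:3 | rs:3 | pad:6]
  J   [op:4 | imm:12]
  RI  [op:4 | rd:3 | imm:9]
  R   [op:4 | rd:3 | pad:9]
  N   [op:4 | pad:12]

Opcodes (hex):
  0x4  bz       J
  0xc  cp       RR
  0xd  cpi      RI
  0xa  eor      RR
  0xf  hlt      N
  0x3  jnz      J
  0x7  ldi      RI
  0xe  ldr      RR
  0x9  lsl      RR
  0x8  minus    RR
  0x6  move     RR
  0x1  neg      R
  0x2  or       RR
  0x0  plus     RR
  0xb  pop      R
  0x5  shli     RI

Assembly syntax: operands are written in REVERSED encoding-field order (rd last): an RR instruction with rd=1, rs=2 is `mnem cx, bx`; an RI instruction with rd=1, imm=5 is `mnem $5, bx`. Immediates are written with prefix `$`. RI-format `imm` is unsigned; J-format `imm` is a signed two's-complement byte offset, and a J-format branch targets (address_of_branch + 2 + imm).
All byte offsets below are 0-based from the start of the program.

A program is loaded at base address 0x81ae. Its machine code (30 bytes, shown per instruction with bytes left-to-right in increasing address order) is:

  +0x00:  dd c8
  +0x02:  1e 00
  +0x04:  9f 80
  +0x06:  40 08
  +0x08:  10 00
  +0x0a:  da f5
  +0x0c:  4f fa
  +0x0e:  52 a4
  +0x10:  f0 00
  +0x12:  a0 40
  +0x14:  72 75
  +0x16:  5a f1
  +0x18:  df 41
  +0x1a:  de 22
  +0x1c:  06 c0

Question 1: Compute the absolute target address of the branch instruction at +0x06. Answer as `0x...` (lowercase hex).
0x81be

off 0x06: read 40 08 as big → 0x4008
  opcode bits[15:12]=0x4: bz/J
  [11:0] imm=8 = $8
  target = base 0x81ae + off 0x06 + 2 + imm 8 = 0x81be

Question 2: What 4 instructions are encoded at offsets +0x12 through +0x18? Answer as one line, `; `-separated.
@+12  big-endian(a0 40) = 0xa040
  op=0xa040>>12=0xa ⇒ eor (RR)
  rd: (w>>9)&0x7=0x0 → ax
  rs: (w>>6)&0x7=0x1 → bx
@+14  big-endian(72 75) = 0x7275
  op=0x7275>>12=0x7 ⇒ ldi (RI)
  rd: (w>>9)&0x7=0x1 → bx
  imm: (w>>0)&0x1ff=0x75 → $117
@+16  big-endian(5a f1) = 0x5af1
  op=0x5af1>>12=0x5 ⇒ shli (RI)
  rd: (w>>9)&0x7=0x5 → di
  imm: (w>>0)&0x1ff=0xf1 → $241
@+18  big-endian(df 41) = 0xdf41
  op=0xdf41>>12=0xd ⇒ cpi (RI)
  rd: (w>>9)&0x7=0x7 → sp
  imm: (w>>0)&0x1ff=0x141 → $321

eor bx, ax; ldi $117, bx; shli $241, di; cpi $321, sp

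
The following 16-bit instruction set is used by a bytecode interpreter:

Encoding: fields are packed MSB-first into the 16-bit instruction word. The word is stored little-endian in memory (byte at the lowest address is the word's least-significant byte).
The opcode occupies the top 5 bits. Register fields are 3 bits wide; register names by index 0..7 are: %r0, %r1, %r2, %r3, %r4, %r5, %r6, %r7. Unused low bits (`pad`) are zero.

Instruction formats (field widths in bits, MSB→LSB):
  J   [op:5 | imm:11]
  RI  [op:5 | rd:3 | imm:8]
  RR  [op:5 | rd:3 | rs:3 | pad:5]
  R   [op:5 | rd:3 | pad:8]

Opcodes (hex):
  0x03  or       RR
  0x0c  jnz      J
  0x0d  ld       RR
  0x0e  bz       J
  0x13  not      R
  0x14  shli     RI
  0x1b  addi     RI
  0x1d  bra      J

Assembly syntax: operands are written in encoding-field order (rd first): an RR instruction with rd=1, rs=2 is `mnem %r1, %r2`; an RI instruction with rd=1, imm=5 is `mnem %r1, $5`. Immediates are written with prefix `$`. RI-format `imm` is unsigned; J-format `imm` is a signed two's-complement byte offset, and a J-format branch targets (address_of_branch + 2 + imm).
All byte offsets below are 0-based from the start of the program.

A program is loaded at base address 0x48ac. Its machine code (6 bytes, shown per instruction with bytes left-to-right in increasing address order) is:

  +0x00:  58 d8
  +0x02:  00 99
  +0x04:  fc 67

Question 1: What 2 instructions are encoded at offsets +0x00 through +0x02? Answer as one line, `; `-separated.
addi %r0, $88; not %r1

+0x00: 58 d8 ⇒ word 0xd858 (little)
  opcode bits[15:11]=0x1b: addi/RI
  rd: (w>>8)&0x7=0x0 → %r0
  imm: (w>>0)&0xff=0x58 → $88
+0x02: 00 99 ⇒ word 0x9900 (little)
  opcode bits[15:11]=0x13: not/R
  rd: (w>>8)&0x7=0x1 → %r1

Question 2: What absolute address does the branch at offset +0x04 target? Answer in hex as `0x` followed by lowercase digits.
+0x04: fc 67 ⇒ word 0x67fc (little)
  top 5b → 0xc → jnz [J]
  imm: (w>>0)&0x7ff=0x7fc (s11→-4) → $-4
  target = base 0x48ac + off 0x04 + 2 + imm -4 = 0x48ae

0x48ae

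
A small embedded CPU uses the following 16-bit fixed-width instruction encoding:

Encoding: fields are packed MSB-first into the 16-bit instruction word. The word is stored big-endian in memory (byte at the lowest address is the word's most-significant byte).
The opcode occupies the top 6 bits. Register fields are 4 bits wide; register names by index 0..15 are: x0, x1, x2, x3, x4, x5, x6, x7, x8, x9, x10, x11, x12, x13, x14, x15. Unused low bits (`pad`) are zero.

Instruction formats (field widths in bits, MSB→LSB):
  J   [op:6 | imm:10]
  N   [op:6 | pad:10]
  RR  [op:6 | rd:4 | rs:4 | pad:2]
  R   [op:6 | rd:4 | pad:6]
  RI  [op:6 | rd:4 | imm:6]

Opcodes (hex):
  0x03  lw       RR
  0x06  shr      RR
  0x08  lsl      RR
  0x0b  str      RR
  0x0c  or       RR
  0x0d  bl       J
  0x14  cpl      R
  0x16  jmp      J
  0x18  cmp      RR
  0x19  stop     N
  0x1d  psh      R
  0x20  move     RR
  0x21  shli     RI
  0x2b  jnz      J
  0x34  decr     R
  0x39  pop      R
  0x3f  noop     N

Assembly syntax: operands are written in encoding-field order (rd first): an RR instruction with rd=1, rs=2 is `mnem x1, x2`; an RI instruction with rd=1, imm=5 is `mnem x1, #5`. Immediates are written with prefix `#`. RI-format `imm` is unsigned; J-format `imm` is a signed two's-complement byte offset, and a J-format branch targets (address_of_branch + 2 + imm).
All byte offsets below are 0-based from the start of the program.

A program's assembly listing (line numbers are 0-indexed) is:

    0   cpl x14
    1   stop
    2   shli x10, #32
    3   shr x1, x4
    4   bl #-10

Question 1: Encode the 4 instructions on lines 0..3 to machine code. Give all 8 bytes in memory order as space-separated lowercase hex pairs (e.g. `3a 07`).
53 80 64 00 86 a0 18 50

line 0 (cpl): pack op=0x14:6|rd=14:4|pad=0:6 = 0x5380; big→ 53 80
line 1 (stop): pack op=0x19:6|pad=0:10 = 0x6400; big→ 64 00
line 2 (shli): pack op=0x21:6|rd=10:4|imm=32:6 = 0x86a0; big→ 86 a0
line 3 (shr): pack op=0x6:6|rd=1:4|rs=4:4|pad=0:2 = 0x1850; big→ 18 50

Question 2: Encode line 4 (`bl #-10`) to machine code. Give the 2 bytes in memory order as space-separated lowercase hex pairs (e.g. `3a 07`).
line 4 (bl): pack op=0xd:6|imm=-10:10 = 0x37f6; big→ 37 f6

37 f6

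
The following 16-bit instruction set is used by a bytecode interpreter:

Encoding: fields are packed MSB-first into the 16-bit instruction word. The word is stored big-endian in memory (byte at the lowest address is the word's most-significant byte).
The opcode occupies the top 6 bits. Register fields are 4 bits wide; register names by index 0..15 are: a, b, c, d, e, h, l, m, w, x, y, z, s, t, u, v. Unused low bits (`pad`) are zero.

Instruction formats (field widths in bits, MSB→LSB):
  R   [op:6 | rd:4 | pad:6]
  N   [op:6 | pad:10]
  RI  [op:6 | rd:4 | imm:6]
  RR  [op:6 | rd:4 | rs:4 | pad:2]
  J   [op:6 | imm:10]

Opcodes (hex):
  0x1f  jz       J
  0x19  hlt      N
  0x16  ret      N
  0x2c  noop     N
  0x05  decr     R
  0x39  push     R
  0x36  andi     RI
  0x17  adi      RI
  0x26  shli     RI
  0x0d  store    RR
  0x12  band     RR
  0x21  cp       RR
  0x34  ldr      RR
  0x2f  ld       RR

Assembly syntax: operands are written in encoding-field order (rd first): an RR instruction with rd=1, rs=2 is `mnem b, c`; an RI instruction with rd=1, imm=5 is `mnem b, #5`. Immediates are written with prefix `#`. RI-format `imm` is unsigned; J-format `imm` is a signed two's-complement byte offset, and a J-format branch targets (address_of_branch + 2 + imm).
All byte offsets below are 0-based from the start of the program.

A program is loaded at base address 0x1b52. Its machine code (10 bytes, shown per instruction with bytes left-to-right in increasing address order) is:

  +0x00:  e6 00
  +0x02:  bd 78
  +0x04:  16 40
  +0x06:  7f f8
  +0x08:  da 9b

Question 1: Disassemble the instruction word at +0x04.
decr x

[04] 16 40 → 0x1640
  opcode bits[15:10]=0x5: decr/R
  rd: (w>>6)&0xf=0x9 → x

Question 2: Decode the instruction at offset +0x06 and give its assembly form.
jz #-8

+0x06: 7f f8 ⇒ word 0x7ff8 (big)
  opcode bits[15:10]=0x1f: jz/J
  imm@[9:0]=0x3f8 (s10→-8) ⇒ #-8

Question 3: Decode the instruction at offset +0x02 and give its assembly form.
ld h, u

off 0x02: read bd 78 as big → 0xbd78
  top 6b → 0x2f → ld [RR]
  rd: (w>>6)&0xf=0x5 → h
  rs: (w>>2)&0xf=0xe → u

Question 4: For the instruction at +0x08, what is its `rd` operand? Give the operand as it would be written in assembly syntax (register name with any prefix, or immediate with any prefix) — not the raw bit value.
[08] da 9b → 0xda9b
  op=0xda9b>>10=0x36 ⇒ andi (RI)
  rd@[9:6]=0xa ⇒ y
  imm@[5:0]=0x1b ⇒ #27

y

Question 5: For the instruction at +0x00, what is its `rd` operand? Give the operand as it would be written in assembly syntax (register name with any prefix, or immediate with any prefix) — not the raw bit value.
w

+0x00: e6 00 ⇒ word 0xe600 (big)
  opcode bits[15:10]=0x39: push/R
  rd: (w>>6)&0xf=0x8 → w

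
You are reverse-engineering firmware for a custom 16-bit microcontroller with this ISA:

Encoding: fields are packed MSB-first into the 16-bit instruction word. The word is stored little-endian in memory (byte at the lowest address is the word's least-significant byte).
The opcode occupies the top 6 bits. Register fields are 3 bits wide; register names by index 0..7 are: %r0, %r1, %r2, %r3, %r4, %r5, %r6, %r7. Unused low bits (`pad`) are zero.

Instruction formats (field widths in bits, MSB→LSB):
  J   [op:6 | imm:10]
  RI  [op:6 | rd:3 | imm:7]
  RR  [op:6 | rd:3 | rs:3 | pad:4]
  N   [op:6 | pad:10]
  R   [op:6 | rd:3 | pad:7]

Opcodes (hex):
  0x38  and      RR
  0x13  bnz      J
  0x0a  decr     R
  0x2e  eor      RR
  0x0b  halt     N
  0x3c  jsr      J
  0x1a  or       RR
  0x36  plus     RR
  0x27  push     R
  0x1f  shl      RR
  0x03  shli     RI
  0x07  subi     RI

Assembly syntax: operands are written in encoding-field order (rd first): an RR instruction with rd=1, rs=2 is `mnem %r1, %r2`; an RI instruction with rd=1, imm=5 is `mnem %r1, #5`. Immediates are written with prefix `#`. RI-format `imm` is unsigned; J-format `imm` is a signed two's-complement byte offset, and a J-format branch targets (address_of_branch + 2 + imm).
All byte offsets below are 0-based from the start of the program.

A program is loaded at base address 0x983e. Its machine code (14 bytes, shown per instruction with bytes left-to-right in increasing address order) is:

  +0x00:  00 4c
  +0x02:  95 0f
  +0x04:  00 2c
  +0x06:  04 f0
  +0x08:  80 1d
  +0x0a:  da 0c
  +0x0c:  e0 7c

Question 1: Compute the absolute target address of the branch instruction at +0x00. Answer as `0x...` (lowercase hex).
0x9840

off 0x00: read 00 4c as little → 0x4c00
  opcode bits[15:10]=0x13: bnz/J
  imm@[9:0]=0x0 ⇒ #0
  target = base 0x983e + off 0x00 + 2 + imm 0 = 0x9840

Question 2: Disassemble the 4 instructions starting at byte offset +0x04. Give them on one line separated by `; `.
off 0x04: read 00 2c as little → 0x2c00
  opcode bits[15:10]=0xb: halt/N
off 0x06: read 04 f0 as little → 0xf004
  opcode bits[15:10]=0x3c: jsr/J
  imm: (w>>0)&0x3ff=0x4 → #4
off 0x08: read 80 1d as little → 0x1d80
  opcode bits[15:10]=0x7: subi/RI
  rd: (w>>7)&0x7=0x3 → %r3
  imm: (w>>0)&0x7f=0x0 → #0
off 0x0a: read da 0c as little → 0x0cda
  opcode bits[15:10]=0x3: shli/RI
  rd: (w>>7)&0x7=0x1 → %r1
  imm: (w>>0)&0x7f=0x5a → #90

halt; jsr #4; subi %r3, #0; shli %r1, #90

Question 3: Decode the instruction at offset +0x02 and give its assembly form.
[02] 95 0f → 0x0f95
  op=0x0f95>>10=0x3 ⇒ shli (RI)
  rd@[9:7]=0x7 ⇒ %r7
  imm@[6:0]=0x15 ⇒ #21

shli %r7, #21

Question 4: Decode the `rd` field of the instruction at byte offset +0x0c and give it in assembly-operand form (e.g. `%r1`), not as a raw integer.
%r1

[0c] e0 7c → 0x7ce0
  op=0x7ce0>>10=0x1f ⇒ shl (RR)
  rd: (w>>7)&0x7=0x1 → %r1
  rs: (w>>4)&0x7=0x6 → %r6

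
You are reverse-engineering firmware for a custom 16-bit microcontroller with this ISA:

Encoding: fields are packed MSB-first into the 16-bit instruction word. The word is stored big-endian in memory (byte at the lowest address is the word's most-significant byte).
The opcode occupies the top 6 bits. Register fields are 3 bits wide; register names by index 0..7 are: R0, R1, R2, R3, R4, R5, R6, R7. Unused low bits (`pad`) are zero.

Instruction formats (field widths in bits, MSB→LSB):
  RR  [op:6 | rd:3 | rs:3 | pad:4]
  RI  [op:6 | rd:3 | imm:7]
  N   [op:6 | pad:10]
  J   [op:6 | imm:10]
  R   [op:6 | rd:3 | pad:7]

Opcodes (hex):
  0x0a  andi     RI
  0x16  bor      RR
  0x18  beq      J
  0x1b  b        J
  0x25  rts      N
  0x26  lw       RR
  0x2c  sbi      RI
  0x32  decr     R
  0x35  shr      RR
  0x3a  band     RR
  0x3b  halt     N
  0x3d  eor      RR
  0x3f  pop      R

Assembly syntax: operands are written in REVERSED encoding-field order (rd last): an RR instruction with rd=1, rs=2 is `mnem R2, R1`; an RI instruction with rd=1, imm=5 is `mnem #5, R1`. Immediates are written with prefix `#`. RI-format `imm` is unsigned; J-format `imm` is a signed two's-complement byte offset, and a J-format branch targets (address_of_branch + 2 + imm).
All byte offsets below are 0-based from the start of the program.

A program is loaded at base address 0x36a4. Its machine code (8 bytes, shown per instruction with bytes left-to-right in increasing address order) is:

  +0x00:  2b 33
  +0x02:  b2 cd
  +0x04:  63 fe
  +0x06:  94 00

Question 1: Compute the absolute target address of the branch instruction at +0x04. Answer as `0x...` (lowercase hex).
+0x04: 63 fe ⇒ word 0x63fe (big)
  op=0x63fe>>10=0x18 ⇒ beq (J)
  imm@[9:0]=0x3fe (s10→-2) ⇒ #-2
  target = base 0x36a4 + off 0x04 + 2 + imm -2 = 0x36a8

0x36a8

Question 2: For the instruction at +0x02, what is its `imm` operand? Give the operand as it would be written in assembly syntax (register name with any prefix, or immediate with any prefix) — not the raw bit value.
#77

off 0x02: read b2 cd as big → 0xb2cd
  opcode bits[15:10]=0x2c: sbi/RI
  rd@[9:7]=0x5 ⇒ R5
  imm@[6:0]=0x4d ⇒ #77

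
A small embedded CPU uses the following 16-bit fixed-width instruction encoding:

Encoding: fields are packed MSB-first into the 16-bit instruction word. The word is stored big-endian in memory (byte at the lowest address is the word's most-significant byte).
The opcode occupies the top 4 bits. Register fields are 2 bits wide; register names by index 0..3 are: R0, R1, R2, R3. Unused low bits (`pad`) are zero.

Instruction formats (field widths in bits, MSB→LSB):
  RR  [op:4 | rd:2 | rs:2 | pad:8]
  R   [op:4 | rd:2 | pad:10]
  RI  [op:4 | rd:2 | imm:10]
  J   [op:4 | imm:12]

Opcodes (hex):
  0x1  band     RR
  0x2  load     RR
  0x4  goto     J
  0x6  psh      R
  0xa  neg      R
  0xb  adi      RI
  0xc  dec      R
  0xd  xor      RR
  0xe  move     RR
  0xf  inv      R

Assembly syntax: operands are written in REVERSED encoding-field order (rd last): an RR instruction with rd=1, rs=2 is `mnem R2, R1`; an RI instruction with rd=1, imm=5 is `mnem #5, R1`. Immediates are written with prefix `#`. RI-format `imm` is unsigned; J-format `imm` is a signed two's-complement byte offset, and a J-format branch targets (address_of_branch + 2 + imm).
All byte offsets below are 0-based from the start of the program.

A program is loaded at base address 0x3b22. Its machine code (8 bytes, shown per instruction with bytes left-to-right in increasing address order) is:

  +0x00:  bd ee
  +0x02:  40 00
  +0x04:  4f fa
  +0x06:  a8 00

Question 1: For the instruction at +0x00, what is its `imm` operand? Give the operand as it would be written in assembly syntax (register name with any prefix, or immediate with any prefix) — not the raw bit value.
#494

+0x00: bd ee ⇒ word 0xbdee (big)
  top 4b → 0xb → adi [RI]
  rd@[11:10]=0x3 ⇒ R3
  imm@[9:0]=0x1ee ⇒ #494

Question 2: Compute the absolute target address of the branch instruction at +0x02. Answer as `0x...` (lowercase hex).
0x3b26

off 0x02: read 40 00 as big → 0x4000
  top 4b → 0x4 → goto [J]
  imm@[11:0]=0x0 ⇒ #0
  target = base 0x3b22 + off 0x02 + 2 + imm 0 = 0x3b26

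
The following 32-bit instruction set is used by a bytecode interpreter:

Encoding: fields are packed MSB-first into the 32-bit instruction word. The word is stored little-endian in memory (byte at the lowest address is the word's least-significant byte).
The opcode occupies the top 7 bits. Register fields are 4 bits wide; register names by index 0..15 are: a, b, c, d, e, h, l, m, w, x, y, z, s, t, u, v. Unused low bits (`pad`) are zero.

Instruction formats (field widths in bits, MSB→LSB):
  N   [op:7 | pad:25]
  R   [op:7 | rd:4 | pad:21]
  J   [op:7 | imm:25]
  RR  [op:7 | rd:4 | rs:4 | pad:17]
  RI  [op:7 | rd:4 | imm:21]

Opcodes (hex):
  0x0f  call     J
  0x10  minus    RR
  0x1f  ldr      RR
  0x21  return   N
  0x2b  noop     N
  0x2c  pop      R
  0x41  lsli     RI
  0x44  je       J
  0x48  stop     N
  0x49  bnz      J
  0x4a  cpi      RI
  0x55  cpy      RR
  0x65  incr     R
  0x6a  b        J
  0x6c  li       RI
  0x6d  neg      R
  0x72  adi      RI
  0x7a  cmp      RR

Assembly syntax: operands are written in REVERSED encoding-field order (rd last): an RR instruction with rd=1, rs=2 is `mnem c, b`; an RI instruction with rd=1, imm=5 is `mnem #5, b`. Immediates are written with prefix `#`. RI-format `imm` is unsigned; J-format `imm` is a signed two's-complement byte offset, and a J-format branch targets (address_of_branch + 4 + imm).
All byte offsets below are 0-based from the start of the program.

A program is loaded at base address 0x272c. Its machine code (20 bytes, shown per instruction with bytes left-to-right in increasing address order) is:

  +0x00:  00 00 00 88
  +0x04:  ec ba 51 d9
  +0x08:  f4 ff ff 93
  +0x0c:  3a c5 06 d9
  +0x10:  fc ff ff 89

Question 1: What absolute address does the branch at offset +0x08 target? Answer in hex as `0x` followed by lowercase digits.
0x272c

off 0x08: read f4 ff ff 93 as little → 0x93fffff4
  op=0x93fffff4>>25=0x49 ⇒ bnz (J)
  [24:0] imm=33554420 (s25→-12) = #-12
  target = base 0x272c + off 0x08 + 4 + imm -12 = 0x272c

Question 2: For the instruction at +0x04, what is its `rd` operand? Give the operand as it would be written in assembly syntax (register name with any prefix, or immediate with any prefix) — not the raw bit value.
y

off 0x04: read ec ba 51 d9 as little → 0xd951baec
  opcode bits[31:25]=0x6c: li/RI
  rd@[24:21]=0xa ⇒ y
  imm@[20:0]=0x11baec ⇒ #1161964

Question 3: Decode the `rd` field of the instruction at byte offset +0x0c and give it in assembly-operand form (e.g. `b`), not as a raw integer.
w

off 0x0c: read 3a c5 06 d9 as little → 0xd906c53a
  opcode bits[31:25]=0x6c: li/RI
  rd@[24:21]=0x8 ⇒ w
  imm@[20:0]=0x6c53a ⇒ #443706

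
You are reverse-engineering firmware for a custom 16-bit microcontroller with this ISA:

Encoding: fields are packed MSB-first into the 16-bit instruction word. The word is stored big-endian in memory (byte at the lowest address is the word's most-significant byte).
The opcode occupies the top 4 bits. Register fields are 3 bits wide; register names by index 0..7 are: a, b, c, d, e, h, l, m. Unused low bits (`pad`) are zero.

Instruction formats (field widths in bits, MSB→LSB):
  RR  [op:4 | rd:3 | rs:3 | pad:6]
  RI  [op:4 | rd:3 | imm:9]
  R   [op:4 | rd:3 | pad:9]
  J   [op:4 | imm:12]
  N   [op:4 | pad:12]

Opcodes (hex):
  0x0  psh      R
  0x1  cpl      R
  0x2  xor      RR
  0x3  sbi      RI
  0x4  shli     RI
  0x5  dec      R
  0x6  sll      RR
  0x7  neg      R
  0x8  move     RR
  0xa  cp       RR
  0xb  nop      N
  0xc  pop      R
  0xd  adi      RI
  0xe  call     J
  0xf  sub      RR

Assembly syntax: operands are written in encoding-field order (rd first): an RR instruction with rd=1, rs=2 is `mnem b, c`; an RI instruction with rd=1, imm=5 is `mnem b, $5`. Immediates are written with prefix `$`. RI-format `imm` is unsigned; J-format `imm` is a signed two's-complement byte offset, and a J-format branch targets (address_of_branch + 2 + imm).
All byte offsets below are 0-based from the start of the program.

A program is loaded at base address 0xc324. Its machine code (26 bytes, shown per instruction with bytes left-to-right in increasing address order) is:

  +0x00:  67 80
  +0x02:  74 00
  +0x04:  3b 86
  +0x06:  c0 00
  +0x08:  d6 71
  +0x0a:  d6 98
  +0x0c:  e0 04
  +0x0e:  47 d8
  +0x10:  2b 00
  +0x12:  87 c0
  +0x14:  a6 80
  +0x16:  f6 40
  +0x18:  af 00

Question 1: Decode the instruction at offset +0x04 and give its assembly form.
sbi h, $390

@+04  big-endian(3b 86) = 0x3b86
  opcode bits[15:12]=0x3: sbi/RI
  rd@[11:9]=0x5 ⇒ h
  imm@[8:0]=0x186 ⇒ $390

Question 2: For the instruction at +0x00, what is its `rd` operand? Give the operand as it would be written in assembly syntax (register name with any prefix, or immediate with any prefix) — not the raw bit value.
[00] 67 80 → 0x6780
  top 4b → 0x6 → sll [RR]
  rd@[11:9]=0x3 ⇒ d
  rs@[8:6]=0x6 ⇒ l

d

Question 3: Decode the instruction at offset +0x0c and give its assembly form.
@+0c  big-endian(e0 04) = 0xe004
  opcode bits[15:12]=0xe: call/J
  imm@[11:0]=0x4 ⇒ $4

call $4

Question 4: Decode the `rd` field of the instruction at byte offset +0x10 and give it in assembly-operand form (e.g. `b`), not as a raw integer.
[10] 2b 00 → 0x2b00
  opcode bits[15:12]=0x2: xor/RR
  rd: (w>>9)&0x7=0x5 → h
  rs: (w>>6)&0x7=0x4 → e

h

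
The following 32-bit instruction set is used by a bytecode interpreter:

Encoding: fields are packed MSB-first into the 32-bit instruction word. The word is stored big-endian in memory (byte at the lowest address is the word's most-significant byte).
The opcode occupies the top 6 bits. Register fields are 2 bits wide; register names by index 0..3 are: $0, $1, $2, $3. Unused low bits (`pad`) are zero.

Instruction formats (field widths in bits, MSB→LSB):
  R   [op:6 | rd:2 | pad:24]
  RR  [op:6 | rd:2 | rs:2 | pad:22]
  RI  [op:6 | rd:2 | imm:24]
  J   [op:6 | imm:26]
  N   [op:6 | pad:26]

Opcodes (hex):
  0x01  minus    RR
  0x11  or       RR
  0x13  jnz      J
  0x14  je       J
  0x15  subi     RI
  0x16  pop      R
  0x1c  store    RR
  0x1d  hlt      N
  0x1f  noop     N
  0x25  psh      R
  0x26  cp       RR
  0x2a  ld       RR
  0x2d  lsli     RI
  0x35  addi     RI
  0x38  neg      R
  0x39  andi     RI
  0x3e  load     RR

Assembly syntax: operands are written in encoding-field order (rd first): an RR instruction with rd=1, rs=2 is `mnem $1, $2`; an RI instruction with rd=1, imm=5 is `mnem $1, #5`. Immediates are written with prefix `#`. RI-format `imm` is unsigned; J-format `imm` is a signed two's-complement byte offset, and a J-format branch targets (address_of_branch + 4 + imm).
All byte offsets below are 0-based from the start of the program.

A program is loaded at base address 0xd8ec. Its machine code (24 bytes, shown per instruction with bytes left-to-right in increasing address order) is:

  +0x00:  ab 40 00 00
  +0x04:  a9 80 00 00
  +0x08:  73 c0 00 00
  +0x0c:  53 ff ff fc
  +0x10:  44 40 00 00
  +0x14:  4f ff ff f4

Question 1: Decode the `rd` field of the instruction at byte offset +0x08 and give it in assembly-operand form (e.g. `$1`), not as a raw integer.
[08] 73 c0 00 00 → 0x73c00000
  opcode bits[31:26]=0x1c: store/RR
  rd@[25:24]=0x3 ⇒ $3
  rs@[23:22]=0x3 ⇒ $3

$3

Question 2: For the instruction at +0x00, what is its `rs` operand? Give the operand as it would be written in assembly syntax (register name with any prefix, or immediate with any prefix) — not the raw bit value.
$1

+0x00: ab 40 00 00 ⇒ word 0xab400000 (big)
  op=0xab400000>>26=0x2a ⇒ ld (RR)
  rd@[25:24]=0x3 ⇒ $3
  rs@[23:22]=0x1 ⇒ $1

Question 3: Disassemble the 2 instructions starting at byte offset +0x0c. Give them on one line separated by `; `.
@+0c  big-endian(53 ff ff fc) = 0x53fffffc
  opcode bits[31:26]=0x14: je/J
  [25:0] imm=67108860 (s26→-4) = #-4
@+10  big-endian(44 40 00 00) = 0x44400000
  opcode bits[31:26]=0x11: or/RR
  [25:24] rd=0 = $0
  [23:22] rs=1 = $1

je #-4; or $0, $1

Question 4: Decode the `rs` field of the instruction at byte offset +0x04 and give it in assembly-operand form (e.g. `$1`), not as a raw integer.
[04] a9 80 00 00 → 0xa9800000
  top 6b → 0x2a → ld [RR]
  rd: (w>>24)&0x3=0x1 → $1
  rs: (w>>22)&0x3=0x2 → $2

$2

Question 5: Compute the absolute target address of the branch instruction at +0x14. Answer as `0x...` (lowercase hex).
0xd8f8

off 0x14: read 4f ff ff f4 as big → 0x4ffffff4
  op=0x4ffffff4>>26=0x13 ⇒ jnz (J)
  imm: (w>>0)&0x3ffffff=0x3fffff4 (s26→-12) → #-12
  target = base 0xd8ec + off 0x14 + 4 + imm -12 = 0xd8f8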